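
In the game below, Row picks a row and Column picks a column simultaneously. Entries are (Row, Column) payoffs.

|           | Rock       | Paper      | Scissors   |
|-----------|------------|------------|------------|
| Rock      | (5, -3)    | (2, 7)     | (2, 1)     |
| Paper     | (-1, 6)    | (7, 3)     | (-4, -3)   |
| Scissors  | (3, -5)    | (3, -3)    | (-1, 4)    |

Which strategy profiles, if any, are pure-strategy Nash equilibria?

Check mutual best responses: a cell is a NE iff neither player can gain by unilaterally deviating.
Row's best responses — vs Rock: Rock (payoff 5); vs Paper: Paper (payoff 7); vs Scissors: Rock (payoff 2).
Column's best responses — vs Rock: Paper (payoff 7); vs Paper: Rock (payoff 6); vs Scissors: Scissors (payoff 4).
No cell has both players best-responding. For instance, Row's best reply to Paper is Paper, but against Paper Column prefers Rock over Paper.

No pure-strategy Nash equilibrium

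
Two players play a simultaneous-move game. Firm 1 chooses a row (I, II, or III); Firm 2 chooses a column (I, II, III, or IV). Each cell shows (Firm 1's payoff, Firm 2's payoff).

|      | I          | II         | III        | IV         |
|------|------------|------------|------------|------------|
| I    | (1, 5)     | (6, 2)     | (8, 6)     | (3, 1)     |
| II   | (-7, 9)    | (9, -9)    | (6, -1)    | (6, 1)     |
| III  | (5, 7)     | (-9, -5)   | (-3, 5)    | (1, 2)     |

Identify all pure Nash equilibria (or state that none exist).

Check mutual best responses: a cell is a NE iff neither player can gain by unilaterally deviating.
Firm 1's best responses — vs I: III (payoff 5); vs II: II (payoff 9); vs III: I (payoff 8); vs IV: II (payoff 6).
Firm 2's best responses — vs I: III (payoff 6); vs II: I (payoff 9); vs III: I (payoff 7).
Mutual best responses occur at (I, III) and (III, I); at each, neither player gains by switching.

(I, III) and (III, I)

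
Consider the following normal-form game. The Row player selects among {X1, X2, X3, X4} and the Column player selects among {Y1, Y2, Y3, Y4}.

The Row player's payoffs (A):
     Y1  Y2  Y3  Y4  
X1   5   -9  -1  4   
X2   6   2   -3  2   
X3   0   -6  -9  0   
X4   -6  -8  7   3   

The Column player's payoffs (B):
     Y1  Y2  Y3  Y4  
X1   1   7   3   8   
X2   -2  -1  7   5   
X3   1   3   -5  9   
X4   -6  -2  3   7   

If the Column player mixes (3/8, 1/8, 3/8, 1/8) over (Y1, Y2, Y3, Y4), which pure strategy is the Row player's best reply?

X2

Compute the Row player's expected payoff from each pure strategy against the given mix.
X1: (3/8)·5 + (1/8)·(-9) + (3/8)·(-1) + (1/8)·4 = 7/8
X2: (3/8)·6 + (1/8)·2 + (3/8)·(-3) + (1/8)·2 = 13/8
X3: (3/8)·0 + (1/8)·(-6) + (3/8)·(-9) + (1/8)·0 = -33/8
X4: (3/8)·(-6) + (1/8)·(-8) + (3/8)·7 + (1/8)·3 = -1/4
Highest expected payoff is 13/8, from X2.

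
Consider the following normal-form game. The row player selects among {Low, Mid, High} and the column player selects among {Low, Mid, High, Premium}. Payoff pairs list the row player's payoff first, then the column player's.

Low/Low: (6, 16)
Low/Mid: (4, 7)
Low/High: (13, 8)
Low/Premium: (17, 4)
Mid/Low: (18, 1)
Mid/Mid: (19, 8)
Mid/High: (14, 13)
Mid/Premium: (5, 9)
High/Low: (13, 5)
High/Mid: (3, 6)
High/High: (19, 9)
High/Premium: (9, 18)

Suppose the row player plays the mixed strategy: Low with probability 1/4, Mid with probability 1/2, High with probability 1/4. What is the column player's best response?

Compute the column player's expected payoff from each pure strategy against the given mix.
Low: (1/4)·16 + (1/2)·1 + (1/4)·5 = 23/4
Mid: (1/4)·7 + (1/2)·8 + (1/4)·6 = 29/4
High: (1/4)·8 + (1/2)·13 + (1/4)·9 = 43/4
Premium: (1/4)·4 + (1/2)·9 + (1/4)·18 = 10
Highest expected payoff is 43/4, from High.

High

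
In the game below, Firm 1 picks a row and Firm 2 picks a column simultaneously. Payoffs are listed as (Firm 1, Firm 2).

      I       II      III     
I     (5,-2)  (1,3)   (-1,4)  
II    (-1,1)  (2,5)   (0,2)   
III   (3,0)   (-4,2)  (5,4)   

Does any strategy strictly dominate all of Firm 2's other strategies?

None

Check whether one of Firm 2's strategies beats all alternatives regardless of what the opponent does.
I is not dominant: against I, II gives 3 > -2.
II is not dominant: against I, III gives 4 > 3.
III is not dominant: against II, II gives 5 > 2.
No single strategy is best against every opponent action.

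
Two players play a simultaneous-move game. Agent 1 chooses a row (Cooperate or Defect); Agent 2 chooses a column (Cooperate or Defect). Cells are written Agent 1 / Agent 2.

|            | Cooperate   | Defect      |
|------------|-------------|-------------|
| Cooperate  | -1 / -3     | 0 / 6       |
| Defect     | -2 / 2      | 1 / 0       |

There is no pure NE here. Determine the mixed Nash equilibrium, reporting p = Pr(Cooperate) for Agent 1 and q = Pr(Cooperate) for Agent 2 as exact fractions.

In a mixed NE each player is indifferent between their pure strategies, so the opponent's mix sets the indifference.
Agent 2 indifferent between Cooperate and Defect: p·(-3) + (1−p)·2 = p·6 + (1−p)·0 ⟹ 2 + (-5)p = 0 + 6p ⟹ p = 2/11.
Agent 1 indifferent between Cooperate and Defect: q·(-1) + (1−q)·0 = q·(-2) + (1−q)·1 ⟹ 0 + (-1)q = 1 + (-3)q ⟹ q = 1/2.

p = 2/11, q = 1/2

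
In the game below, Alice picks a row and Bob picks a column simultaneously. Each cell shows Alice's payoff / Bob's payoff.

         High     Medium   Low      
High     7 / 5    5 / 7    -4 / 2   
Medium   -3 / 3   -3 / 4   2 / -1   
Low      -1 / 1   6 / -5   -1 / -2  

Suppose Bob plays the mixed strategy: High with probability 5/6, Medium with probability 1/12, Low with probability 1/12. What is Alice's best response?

Compute Alice's expected payoff from each pure strategy against the given mix.
High: (5/6)·7 + (1/12)·5 + (1/12)·(-4) = 71/12
Medium: (5/6)·(-3) + (1/12)·(-3) + (1/12)·2 = -31/12
Low: (5/6)·(-1) + (1/12)·6 + (1/12)·(-1) = -5/12
Highest expected payoff is 71/12, from High.

High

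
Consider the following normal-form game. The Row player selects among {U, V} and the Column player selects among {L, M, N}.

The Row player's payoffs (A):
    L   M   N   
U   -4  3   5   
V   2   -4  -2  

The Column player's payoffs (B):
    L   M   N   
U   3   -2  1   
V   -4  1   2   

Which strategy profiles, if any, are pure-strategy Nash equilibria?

None

Check mutual best responses: a cell is a NE iff neither player can gain by unilaterally deviating.
The Row player's best responses — vs L: V (payoff 2); vs M: U (payoff 3); vs N: U (payoff 5).
The Column player's best responses — vs U: L (payoff 3); vs V: N (payoff 2).
No cell has both players best-responding. For instance, the Row player's best reply to N is U, but against U the Column player prefers L over N.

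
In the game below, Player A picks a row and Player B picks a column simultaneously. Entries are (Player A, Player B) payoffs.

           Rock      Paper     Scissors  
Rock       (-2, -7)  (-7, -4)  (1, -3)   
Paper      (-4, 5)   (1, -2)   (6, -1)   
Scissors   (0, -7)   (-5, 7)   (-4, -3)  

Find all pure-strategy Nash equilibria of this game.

None

Check mutual best responses: a cell is a NE iff neither player can gain by unilaterally deviating.
Player A's best responses — vs Rock: Scissors (payoff 0); vs Paper: Paper (payoff 1); vs Scissors: Paper (payoff 6).
Player B's best responses — vs Rock: Scissors (payoff -3); vs Paper: Rock (payoff 5); vs Scissors: Paper (payoff 7).
No cell has both players best-responding. For instance, Player A's best reply to Rock is Scissors, but against Scissors Player B prefers Paper over Rock.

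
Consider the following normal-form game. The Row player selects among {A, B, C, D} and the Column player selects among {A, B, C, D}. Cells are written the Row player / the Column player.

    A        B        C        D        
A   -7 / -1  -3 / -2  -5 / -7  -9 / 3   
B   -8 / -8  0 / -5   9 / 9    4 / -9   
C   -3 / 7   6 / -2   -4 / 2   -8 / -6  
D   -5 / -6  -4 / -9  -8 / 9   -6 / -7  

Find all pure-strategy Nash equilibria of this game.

(B, C) and (C, A)

Check mutual best responses: a cell is a NE iff neither player can gain by unilaterally deviating.
The Row player's best responses — vs A: C (payoff -3); vs B: C (payoff 6); vs C: B (payoff 9); vs D: B (payoff 4).
The Column player's best responses — vs A: D (payoff 3); vs B: C (payoff 9); vs C: A (payoff 7); vs D: C (payoff 9).
Mutual best responses occur at (B, C) and (C, A); at each, neither player gains by switching.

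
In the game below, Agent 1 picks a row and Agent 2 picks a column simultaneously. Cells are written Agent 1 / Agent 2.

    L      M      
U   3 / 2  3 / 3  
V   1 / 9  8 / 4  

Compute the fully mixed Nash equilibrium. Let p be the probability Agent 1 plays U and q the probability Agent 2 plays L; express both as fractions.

In a mixed NE each player is indifferent between their pure strategies, so the opponent's mix sets the indifference.
Agent 2 indifferent between L and M: p·2 + (1−p)·9 = p·3 + (1−p)·4 ⟹ 9 + (-7)p = 4 + (-1)p ⟹ p = 5/6.
Agent 1 indifferent between U and V: q·3 + (1−q)·3 = q·1 + (1−q)·8 ⟹ 3 + 0q = 8 + (-7)q ⟹ q = 5/7.

p = 5/6, q = 5/7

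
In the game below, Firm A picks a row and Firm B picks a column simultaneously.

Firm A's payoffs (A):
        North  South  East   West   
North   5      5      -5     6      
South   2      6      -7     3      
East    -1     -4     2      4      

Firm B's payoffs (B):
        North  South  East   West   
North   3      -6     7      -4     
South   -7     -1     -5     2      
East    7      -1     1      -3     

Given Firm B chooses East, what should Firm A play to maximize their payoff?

With Firm B fixed at East, Firm A's payoffs are: North → -5, South → -7, East → 2.
The maximum is 2, achieved by East.

East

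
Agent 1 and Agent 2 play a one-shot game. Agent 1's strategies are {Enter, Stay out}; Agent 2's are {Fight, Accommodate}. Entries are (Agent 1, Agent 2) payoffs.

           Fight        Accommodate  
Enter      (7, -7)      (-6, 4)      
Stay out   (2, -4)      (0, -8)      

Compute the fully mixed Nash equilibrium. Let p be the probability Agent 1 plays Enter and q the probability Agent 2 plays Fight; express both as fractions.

In a mixed NE each player is indifferent between their pure strategies, so the opponent's mix sets the indifference.
Agent 2 indifferent between Fight and Accommodate: p·(-7) + (1−p)·(-4) = p·4 + (1−p)·(-8) ⟹ (-4) + (-3)p = (-8) + 12p ⟹ p = 4/15.
Agent 1 indifferent between Enter and Stay out: q·7 + (1−q)·(-6) = q·2 + (1−q)·0 ⟹ (-6) + 13q = 0 + 2q ⟹ q = 6/11.

p = 4/15, q = 6/11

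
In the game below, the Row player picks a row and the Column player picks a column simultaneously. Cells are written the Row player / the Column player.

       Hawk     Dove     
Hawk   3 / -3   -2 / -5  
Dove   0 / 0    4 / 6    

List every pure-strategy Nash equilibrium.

(Hawk, Hawk) and (Dove, Dove)

Check mutual best responses: a cell is a NE iff neither player can gain by unilaterally deviating.
The Row player's best responses — vs Hawk: Hawk (payoff 3); vs Dove: Dove (payoff 4).
The Column player's best responses — vs Hawk: Hawk (payoff -3); vs Dove: Dove (payoff 6).
Mutual best responses occur at (Hawk, Hawk) and (Dove, Dove); at each, neither player gains by switching.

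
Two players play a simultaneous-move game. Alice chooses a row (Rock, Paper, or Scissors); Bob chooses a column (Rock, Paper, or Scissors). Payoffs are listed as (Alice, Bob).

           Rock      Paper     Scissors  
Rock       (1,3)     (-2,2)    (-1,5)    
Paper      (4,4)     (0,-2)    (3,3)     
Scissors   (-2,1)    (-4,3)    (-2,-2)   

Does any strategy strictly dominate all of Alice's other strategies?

Paper

A strategy is strictly dominant if it gives Alice a strictly higher payoff than every other strategy, against every choice by the opponent.
Paper strictly dominates: vs Rock: 4 > each of {1, -2}; vs Paper: 0 > each of {-2, -4}; vs Scissors: 3 > each of {-1, -2}.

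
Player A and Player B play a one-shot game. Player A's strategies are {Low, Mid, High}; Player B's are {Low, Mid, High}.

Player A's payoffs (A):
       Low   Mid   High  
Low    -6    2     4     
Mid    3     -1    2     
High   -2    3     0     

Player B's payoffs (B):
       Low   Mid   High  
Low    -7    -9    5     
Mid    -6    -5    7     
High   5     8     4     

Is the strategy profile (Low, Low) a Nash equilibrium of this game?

No

Holding Player B at Low: Player A gets -6 from Low but could get 3 by switching to Mid. Player A has a profitable deviation.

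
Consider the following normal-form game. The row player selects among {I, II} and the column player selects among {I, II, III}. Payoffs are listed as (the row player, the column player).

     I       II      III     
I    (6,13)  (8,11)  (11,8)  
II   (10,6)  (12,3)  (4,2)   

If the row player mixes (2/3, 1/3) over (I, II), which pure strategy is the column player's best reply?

I

The column player's best reply maximizes expected payoff against the mix.
I: (2/3)·13 + (1/3)·6 = 32/3
II: (2/3)·11 + (1/3)·3 = 25/3
III: (2/3)·8 + (1/3)·2 = 6
Highest expected payoff is 32/3, from I.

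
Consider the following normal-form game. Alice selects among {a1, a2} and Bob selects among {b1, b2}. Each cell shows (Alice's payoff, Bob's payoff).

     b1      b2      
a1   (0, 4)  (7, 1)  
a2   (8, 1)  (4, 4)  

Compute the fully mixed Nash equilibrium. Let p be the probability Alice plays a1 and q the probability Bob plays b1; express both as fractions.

In a mixed NE each player is indifferent between their pure strategies, so the opponent's mix sets the indifference.
Bob indifferent between b1 and b2: p·4 + (1−p)·1 = p·1 + (1−p)·4 ⟹ 1 + 3p = 4 + (-3)p ⟹ p = 1/2.
Alice indifferent between a1 and a2: q·0 + (1−q)·7 = q·8 + (1−q)·4 ⟹ 7 + (-7)q = 4 + 4q ⟹ q = 3/11.

p = 1/2, q = 3/11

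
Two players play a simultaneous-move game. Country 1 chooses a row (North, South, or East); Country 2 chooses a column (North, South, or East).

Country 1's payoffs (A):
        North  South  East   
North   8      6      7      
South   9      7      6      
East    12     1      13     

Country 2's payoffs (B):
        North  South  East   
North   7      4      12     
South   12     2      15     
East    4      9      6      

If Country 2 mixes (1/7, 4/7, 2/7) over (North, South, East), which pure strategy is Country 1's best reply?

Country 1's best reply maximizes expected payoff against the mix.
North: (1/7)·8 + (4/7)·6 + (2/7)·7 = 46/7
South: (1/7)·9 + (4/7)·7 + (2/7)·6 = 7
East: (1/7)·12 + (4/7)·1 + (2/7)·13 = 6
Highest expected payoff is 7, from South.

South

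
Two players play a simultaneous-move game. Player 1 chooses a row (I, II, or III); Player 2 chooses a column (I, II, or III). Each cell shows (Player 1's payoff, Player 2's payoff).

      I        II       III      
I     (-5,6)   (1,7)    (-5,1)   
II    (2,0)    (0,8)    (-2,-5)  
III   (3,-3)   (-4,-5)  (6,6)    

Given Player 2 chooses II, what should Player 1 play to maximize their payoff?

I

With Player 2 fixed at II, Player 1's payoffs are: I → 1, II → 0, III → -4.
The maximum is 1, achieved by I.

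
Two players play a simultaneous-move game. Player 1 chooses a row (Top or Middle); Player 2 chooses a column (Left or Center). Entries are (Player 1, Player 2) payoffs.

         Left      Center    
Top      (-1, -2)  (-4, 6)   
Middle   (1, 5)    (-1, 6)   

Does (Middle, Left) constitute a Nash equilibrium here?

Holding Player 2 at Left: Player 1 gets 1 from Middle, versus -1 from Top. No profitable deviation for Player 1.
Holding Player 1 at Middle: Player 2 gets 5 from Left but could get 6 by switching to Center. Player 2 has a profitable deviation.

No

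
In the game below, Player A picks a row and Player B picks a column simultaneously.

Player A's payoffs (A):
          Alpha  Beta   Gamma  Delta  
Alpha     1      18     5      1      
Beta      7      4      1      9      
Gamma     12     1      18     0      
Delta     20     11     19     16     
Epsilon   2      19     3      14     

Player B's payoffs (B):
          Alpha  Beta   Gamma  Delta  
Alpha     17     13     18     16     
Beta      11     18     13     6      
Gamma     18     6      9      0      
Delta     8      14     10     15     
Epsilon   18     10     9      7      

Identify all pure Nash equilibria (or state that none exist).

A profile is a Nash equilibrium when each player is best-responding to the other.
Player A's best responses — vs Alpha: Delta (payoff 20); vs Beta: Epsilon (payoff 19); vs Gamma: Delta (payoff 19); vs Delta: Delta (payoff 16).
Player B's best responses — vs Alpha: Gamma (payoff 18); vs Beta: Beta (payoff 18); vs Gamma: Alpha (payoff 18); vs Delta: Delta (payoff 15); vs Epsilon: Alpha (payoff 18).
The only mutual best response is (Delta, Delta); neither player gains by switching there.

(Delta, Delta)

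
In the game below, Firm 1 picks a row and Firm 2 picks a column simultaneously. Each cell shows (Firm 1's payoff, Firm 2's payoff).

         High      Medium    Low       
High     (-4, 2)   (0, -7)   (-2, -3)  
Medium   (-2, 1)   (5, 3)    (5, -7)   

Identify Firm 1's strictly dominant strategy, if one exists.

Medium

Check whether one of Firm 1's strategies beats all alternatives regardless of what the opponent does.
Medium strictly dominates: vs High: -2 > -4; vs Medium: 5 > 0; vs Low: 5 > -2.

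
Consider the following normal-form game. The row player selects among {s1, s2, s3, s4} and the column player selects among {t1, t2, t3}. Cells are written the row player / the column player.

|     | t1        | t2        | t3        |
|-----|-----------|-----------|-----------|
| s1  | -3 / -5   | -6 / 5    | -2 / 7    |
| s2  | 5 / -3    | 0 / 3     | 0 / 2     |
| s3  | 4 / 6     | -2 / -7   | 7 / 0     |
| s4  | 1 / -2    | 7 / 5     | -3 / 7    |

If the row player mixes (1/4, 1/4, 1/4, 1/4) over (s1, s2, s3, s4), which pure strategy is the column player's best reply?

The column player's best reply maximizes expected payoff against the mix.
t1: (1/4)·(-5) + (1/4)·(-3) + (1/4)·6 + (1/4)·(-2) = -1
t2: (1/4)·5 + (1/4)·3 + (1/4)·(-7) + (1/4)·5 = 3/2
t3: (1/4)·7 + (1/4)·2 + (1/4)·0 + (1/4)·7 = 4
Highest expected payoff is 4, from t3.

t3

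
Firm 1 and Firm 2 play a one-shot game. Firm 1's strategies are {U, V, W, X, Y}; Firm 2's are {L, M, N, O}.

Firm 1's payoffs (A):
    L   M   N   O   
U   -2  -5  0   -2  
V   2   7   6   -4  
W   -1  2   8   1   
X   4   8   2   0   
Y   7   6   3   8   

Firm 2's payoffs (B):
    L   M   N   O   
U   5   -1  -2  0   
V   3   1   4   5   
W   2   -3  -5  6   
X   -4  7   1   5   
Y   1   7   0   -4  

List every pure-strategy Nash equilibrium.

Find each player's best response to every opponent strategy; NE are the intersections.
Firm 1's best responses — vs L: Y (payoff 7); vs M: X (payoff 8); vs N: W (payoff 8); vs O: Y (payoff 8).
Firm 2's best responses — vs U: L (payoff 5); vs V: O (payoff 5); vs W: O (payoff 6); vs X: M (payoff 7); vs Y: M (payoff 7).
The only mutual best response is (X, M); neither player gains by switching there.

(X, M)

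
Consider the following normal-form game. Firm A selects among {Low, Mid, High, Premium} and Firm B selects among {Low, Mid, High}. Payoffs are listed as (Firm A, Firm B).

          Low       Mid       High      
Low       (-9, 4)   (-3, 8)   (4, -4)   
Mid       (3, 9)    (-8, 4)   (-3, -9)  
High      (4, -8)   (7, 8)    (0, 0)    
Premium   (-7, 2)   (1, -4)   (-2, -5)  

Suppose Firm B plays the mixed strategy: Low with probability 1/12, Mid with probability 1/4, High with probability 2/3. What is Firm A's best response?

High

Compute Firm A's expected payoff from each pure strategy against the given mix.
Low: (1/12)·(-9) + (1/4)·(-3) + (2/3)·4 = 7/6
Mid: (1/12)·3 + (1/4)·(-8) + (2/3)·(-3) = -15/4
High: (1/12)·4 + (1/4)·7 + (2/3)·0 = 25/12
Premium: (1/12)·(-7) + (1/4)·1 + (2/3)·(-2) = -5/3
Highest expected payoff is 25/12, from High.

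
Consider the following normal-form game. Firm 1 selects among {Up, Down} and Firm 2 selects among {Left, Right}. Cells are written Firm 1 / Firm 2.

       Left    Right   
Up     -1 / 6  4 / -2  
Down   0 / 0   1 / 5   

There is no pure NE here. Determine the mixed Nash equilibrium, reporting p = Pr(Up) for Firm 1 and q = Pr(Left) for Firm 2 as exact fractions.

In a mixed NE each player is indifferent between their pure strategies, so the opponent's mix sets the indifference.
Firm 2 indifferent between Left and Right: p·6 + (1−p)·0 = p·(-2) + (1−p)·5 ⟹ 0 + 6p = 5 + (-7)p ⟹ p = 5/13.
Firm 1 indifferent between Up and Down: q·(-1) + (1−q)·4 = q·0 + (1−q)·1 ⟹ 4 + (-5)q = 1 + (-1)q ⟹ q = 3/4.

p = 5/13, q = 3/4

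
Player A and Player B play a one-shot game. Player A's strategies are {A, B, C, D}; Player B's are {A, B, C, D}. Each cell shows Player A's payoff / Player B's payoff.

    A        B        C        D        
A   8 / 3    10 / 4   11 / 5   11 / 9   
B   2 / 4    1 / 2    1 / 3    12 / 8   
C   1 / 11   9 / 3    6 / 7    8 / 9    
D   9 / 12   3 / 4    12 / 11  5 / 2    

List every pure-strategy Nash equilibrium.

(B, D) and (D, A)

Find each player's best response to every opponent strategy; NE are the intersections.
Player A's best responses — vs A: D (payoff 9); vs B: A (payoff 10); vs C: D (payoff 12); vs D: B (payoff 12).
Player B's best responses — vs A: D (payoff 9); vs B: D (payoff 8); vs C: A (payoff 11); vs D: A (payoff 12).
Mutual best responses occur at (B, D) and (D, A); at each, neither player gains by switching.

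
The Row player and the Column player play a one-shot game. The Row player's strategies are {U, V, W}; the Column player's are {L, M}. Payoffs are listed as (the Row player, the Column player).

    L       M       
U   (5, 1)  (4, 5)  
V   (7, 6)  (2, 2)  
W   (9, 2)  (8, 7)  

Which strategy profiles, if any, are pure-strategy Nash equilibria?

(W, M)

A profile is a Nash equilibrium when each player is best-responding to the other.
The Row player's best responses — vs L: W (payoff 9); vs M: W (payoff 8).
The Column player's best responses — vs U: M (payoff 5); vs V: L (payoff 6); vs W: M (payoff 7).
The only mutual best response is (W, M); neither player gains by switching there.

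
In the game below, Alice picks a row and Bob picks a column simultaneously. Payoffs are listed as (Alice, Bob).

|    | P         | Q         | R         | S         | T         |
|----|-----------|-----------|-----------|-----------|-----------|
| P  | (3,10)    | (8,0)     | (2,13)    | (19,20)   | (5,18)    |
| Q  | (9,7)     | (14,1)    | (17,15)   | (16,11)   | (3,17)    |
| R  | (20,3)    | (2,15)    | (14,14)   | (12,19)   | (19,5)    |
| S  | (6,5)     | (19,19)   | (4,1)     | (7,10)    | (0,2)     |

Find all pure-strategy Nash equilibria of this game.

(P, S) and (S, Q)

Check mutual best responses: a cell is a NE iff neither player can gain by unilaterally deviating.
Alice's best responses — vs P: R (payoff 20); vs Q: S (payoff 19); vs R: Q (payoff 17); vs S: P (payoff 19); vs T: R (payoff 19).
Bob's best responses — vs P: S (payoff 20); vs Q: T (payoff 17); vs R: S (payoff 19); vs S: Q (payoff 19).
Mutual best responses occur at (P, S) and (S, Q); at each, neither player gains by switching.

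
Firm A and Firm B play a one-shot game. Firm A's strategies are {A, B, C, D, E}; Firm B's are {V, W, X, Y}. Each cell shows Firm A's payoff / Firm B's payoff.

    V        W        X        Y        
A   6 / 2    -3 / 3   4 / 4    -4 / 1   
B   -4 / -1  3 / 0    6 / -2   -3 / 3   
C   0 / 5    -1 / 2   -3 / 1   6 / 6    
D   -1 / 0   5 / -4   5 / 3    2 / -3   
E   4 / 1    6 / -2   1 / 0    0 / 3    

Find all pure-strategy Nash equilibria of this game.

Check mutual best responses: a cell is a NE iff neither player can gain by unilaterally deviating.
Firm A's best responses — vs V: A (payoff 6); vs W: E (payoff 6); vs X: B (payoff 6); vs Y: C (payoff 6).
Firm B's best responses — vs A: X (payoff 4); vs B: Y (payoff 3); vs C: Y (payoff 6); vs D: X (payoff 3); vs E: Y (payoff 3).
The only mutual best response is (C, Y); neither player gains by switching there.

(C, Y)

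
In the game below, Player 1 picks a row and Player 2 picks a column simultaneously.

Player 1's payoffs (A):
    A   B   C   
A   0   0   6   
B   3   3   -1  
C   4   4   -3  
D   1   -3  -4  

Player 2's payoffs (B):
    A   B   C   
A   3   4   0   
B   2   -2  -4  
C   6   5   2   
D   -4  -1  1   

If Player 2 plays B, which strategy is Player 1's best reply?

With Player 2 fixed at B, Player 1's payoffs are: A → 0, B → 3, C → 4, D → -3.
The maximum is 4, achieved by C.

C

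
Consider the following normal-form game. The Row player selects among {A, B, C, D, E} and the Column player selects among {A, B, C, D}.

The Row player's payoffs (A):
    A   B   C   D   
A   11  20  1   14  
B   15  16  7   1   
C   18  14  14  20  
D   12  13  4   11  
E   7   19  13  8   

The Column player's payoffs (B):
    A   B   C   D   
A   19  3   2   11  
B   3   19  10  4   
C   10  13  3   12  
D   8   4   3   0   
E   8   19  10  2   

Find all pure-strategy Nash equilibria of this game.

Check mutual best responses: a cell is a NE iff neither player can gain by unilaterally deviating.
The Row player's best responses — vs A: C (payoff 18); vs B: A (payoff 20); vs C: C (payoff 14); vs D: C (payoff 20).
The Column player's best responses — vs A: A (payoff 19); vs B: B (payoff 19); vs C: B (payoff 13); vs D: A (payoff 8); vs E: B (payoff 19).
No cell has both players best-responding. For instance, the Row player's best reply to A is C, but against C the Column player prefers B over A.

None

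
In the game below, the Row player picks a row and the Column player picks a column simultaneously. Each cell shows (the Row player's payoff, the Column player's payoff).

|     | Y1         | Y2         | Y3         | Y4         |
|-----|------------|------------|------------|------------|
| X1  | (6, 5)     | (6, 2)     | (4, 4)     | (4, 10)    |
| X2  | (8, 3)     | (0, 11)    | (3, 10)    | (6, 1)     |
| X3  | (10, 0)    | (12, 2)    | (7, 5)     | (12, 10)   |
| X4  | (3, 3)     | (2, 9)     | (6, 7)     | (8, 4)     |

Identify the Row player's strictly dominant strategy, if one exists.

X3

Check whether one of the Row player's strategies beats all alternatives regardless of what the opponent does.
X3 strictly dominates: vs Y1: 10 > each of {6, 8, 3}; vs Y2: 12 > each of {6, 0, 2}; vs Y3: 7 > each of {4, 3, 6}; vs Y4: 12 > each of {4, 6, 8}.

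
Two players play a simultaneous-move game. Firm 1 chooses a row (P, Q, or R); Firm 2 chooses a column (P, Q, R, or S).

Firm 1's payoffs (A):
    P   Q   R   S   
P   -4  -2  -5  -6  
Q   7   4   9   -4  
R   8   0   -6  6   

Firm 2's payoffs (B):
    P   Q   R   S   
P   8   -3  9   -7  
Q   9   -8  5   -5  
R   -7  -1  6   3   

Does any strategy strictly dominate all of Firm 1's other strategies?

No strictly dominant strategy

A strategy is strictly dominant if it gives Firm 1 a strictly higher payoff than every other strategy, against every choice by the opponent.
P is not dominant: against P, Q gives 7 > -4.
Q is not dominant: against P, R gives 8 > 7.
R is not dominant: against Q, Q gives 4 > 0.
No single strategy is best against every opponent action.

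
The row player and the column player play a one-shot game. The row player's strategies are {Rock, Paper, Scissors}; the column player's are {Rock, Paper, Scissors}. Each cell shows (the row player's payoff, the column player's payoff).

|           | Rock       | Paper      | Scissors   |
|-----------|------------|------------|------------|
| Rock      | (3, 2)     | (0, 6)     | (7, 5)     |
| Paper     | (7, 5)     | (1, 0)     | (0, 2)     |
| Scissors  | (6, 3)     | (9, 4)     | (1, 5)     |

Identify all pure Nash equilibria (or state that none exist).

(Paper, Rock)

Check mutual best responses: a cell is a NE iff neither player can gain by unilaterally deviating.
The row player's best responses — vs Rock: Paper (payoff 7); vs Paper: Scissors (payoff 9); vs Scissors: Rock (payoff 7).
The column player's best responses — vs Rock: Paper (payoff 6); vs Paper: Rock (payoff 5); vs Scissors: Scissors (payoff 5).
The only mutual best response is (Paper, Rock); neither player gains by switching there.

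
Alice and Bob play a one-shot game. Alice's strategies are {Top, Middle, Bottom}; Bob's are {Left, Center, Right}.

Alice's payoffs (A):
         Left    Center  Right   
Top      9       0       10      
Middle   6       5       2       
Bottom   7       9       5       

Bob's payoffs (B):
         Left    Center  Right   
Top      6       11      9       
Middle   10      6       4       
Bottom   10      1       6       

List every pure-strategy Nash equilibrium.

Find each player's best response to every opponent strategy; NE are the intersections.
Alice's best responses — vs Left: Top (payoff 9); vs Center: Bottom (payoff 9); vs Right: Top (payoff 10).
Bob's best responses — vs Top: Center (payoff 11); vs Middle: Left (payoff 10); vs Bottom: Left (payoff 10).
No cell has both players best-responding. For instance, Alice's best reply to Center is Bottom, but against Bottom Bob prefers Left over Center.

None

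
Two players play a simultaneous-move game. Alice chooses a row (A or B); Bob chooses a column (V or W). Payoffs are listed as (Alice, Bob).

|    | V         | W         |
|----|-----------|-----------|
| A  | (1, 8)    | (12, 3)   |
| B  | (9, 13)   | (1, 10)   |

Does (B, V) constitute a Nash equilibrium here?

Yes

Holding Bob at V: Alice gets 9 from B, versus 1 from A. No profitable deviation for Alice.
Holding Alice at B: Bob gets 13 from V, versus 10 from W. No profitable deviation for Bob either.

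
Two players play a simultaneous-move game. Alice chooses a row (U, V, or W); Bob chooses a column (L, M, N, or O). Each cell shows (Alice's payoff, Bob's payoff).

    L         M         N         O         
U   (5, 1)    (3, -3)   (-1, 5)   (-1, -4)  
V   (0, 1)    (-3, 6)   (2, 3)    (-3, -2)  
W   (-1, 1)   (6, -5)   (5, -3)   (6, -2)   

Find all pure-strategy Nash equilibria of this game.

Check mutual best responses: a cell is a NE iff neither player can gain by unilaterally deviating.
Alice's best responses — vs L: U (payoff 5); vs M: W (payoff 6); vs N: W (payoff 5); vs O: W (payoff 6).
Bob's best responses — vs U: N (payoff 5); vs V: M (payoff 6); vs W: L (payoff 1).
No cell has both players best-responding. For instance, Alice's best reply to M is W, but against W Bob prefers L over M.

No pure-strategy Nash equilibrium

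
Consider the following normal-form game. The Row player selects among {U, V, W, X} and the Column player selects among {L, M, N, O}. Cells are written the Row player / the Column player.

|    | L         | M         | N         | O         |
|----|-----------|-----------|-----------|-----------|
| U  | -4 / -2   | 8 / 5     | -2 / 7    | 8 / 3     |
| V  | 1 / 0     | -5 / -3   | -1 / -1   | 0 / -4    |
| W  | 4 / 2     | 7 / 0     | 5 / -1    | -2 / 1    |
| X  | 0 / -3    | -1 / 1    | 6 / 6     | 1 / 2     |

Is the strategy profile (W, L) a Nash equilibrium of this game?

Holding the Column player at L: the Row player gets 4 from W, versus -4 from U, 1 from V, 0 from X. No profitable deviation for the Row player.
Holding the Row player at W: the Column player gets 2 from L, versus 0 from M, -1 from N, 1 from O. No profitable deviation for the Column player either.

Yes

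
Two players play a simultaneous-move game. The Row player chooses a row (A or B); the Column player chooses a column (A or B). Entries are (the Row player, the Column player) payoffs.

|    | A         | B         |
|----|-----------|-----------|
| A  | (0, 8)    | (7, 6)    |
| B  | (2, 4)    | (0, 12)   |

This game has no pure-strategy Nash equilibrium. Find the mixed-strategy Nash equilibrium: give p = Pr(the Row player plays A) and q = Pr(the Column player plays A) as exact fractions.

Each player's mixing probability is pinned down by making the *other* player indifferent.
The Column player indifferent between A and B: p·8 + (1−p)·4 = p·6 + (1−p)·12 ⟹ 4 + 4p = 12 + (-6)p ⟹ p = 4/5.
The Row player indifferent between A and B: q·0 + (1−q)·7 = q·2 + (1−q)·0 ⟹ 7 + (-7)q = 0 + 2q ⟹ q = 7/9.

p = 4/5, q = 7/9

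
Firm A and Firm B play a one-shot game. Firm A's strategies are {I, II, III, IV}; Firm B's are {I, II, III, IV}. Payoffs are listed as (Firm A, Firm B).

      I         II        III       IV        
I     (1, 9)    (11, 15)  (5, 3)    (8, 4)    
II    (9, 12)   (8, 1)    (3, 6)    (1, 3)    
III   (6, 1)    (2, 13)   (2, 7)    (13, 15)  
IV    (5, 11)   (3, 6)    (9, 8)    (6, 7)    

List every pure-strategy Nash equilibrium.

(I, II), (II, I), and (III, IV)

A profile is a Nash equilibrium when each player is best-responding to the other.
Firm A's best responses — vs I: II (payoff 9); vs II: I (payoff 11); vs III: IV (payoff 9); vs IV: III (payoff 13).
Firm B's best responses — vs I: II (payoff 15); vs II: I (payoff 12); vs III: IV (payoff 15); vs IV: I (payoff 11).
Mutual best responses occur at (I, II), (II, I), and (III, IV); at each, neither player gains by switching.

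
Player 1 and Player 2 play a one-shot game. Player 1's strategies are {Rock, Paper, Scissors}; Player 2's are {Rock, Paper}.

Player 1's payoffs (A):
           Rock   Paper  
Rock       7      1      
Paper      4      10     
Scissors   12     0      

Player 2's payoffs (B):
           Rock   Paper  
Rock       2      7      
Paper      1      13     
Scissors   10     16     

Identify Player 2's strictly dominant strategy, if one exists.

A strategy is strictly dominant if it gives Player 2 a strictly higher payoff than every other strategy, against every choice by the opponent.
Paper strictly dominates: vs Rock: 7 > 2; vs Paper: 13 > 1; vs Scissors: 16 > 10.

Paper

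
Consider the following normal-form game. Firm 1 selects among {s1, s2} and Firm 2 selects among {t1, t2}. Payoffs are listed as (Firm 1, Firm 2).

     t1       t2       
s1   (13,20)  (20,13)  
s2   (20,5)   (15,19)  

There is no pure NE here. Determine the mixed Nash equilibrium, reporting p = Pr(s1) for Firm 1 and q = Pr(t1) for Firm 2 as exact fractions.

Each player's mixing probability is pinned down by making the *other* player indifferent.
Firm 2 indifferent between t1 and t2: p·20 + (1−p)·5 = p·13 + (1−p)·19 ⟹ 5 + 15p = 19 + (-6)p ⟹ p = 2/3.
Firm 1 indifferent between s1 and s2: q·13 + (1−q)·20 = q·20 + (1−q)·15 ⟹ 20 + (-7)q = 15 + 5q ⟹ q = 5/12.

p = 2/3, q = 5/12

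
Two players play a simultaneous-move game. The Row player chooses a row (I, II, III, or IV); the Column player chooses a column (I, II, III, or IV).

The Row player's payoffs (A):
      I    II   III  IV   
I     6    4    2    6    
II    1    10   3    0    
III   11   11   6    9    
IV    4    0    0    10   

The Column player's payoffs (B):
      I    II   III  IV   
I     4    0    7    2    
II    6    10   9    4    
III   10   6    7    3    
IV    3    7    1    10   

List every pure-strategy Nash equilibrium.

(III, I) and (IV, IV)

Check mutual best responses: a cell is a NE iff neither player can gain by unilaterally deviating.
The Row player's best responses — vs I: III (payoff 11); vs II: III (payoff 11); vs III: III (payoff 6); vs IV: IV (payoff 10).
The Column player's best responses — vs I: III (payoff 7); vs II: II (payoff 10); vs III: I (payoff 10); vs IV: IV (payoff 10).
Mutual best responses occur at (III, I) and (IV, IV); at each, neither player gains by switching.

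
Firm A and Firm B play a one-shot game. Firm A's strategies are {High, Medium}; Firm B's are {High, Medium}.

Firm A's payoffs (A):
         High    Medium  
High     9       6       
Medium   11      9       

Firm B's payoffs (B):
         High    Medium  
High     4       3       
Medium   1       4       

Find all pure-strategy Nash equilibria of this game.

Check mutual best responses: a cell is a NE iff neither player can gain by unilaterally deviating.
Firm A's best responses — vs High: Medium (payoff 11); vs Medium: Medium (payoff 9).
Firm B's best responses — vs High: High (payoff 4); vs Medium: Medium (payoff 4).
The only mutual best response is (Medium, Medium); neither player gains by switching there.

(Medium, Medium)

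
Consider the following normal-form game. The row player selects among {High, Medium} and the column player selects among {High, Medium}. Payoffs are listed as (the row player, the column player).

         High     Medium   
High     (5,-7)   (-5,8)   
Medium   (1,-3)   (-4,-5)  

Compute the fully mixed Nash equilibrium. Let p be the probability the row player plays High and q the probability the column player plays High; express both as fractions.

In a mixed NE each player is indifferent between their pure strategies, so the opponent's mix sets the indifference.
The column player indifferent between High and Medium: p·(-7) + (1−p)·(-3) = p·8 + (1−p)·(-5) ⟹ (-3) + (-4)p = (-5) + 13p ⟹ p = 2/17.
The row player indifferent between High and Medium: q·5 + (1−q)·(-5) = q·1 + (1−q)·(-4) ⟹ (-5) + 10q = (-4) + 5q ⟹ q = 1/5.

p = 2/17, q = 1/5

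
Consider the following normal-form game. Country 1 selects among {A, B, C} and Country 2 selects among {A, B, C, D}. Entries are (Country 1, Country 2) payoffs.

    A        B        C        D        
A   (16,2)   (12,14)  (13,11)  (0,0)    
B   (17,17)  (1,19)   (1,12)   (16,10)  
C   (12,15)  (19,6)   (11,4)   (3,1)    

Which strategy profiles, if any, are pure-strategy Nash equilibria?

There is no pure-strategy Nash equilibrium

Check mutual best responses: a cell is a NE iff neither player can gain by unilaterally deviating.
Country 1's best responses — vs A: B (payoff 17); vs B: C (payoff 19); vs C: A (payoff 13); vs D: B (payoff 16).
Country 2's best responses — vs A: B (payoff 14); vs B: B (payoff 19); vs C: A (payoff 15).
No cell has both players best-responding. For instance, Country 1's best reply to C is A, but against A Country 2 prefers B over C.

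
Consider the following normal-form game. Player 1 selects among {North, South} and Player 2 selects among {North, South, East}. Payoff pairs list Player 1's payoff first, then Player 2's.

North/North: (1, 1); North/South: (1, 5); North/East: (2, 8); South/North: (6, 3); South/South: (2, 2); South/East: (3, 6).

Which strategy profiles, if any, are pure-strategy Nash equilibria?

(South, East)

Find each player's best response to every opponent strategy; NE are the intersections.
Player 1's best responses — vs North: South (payoff 6); vs South: South (payoff 2); vs East: South (payoff 3).
Player 2's best responses — vs North: East (payoff 8); vs South: East (payoff 6).
The only mutual best response is (South, East); neither player gains by switching there.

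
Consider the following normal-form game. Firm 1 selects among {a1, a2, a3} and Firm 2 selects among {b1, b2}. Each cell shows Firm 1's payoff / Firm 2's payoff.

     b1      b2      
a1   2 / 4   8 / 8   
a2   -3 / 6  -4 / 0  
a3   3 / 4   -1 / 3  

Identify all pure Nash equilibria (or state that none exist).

(a1, b2) and (a3, b1)

Find each player's best response to every opponent strategy; NE are the intersections.
Firm 1's best responses — vs b1: a3 (payoff 3); vs b2: a1 (payoff 8).
Firm 2's best responses — vs a1: b2 (payoff 8); vs a2: b1 (payoff 6); vs a3: b1 (payoff 4).
Mutual best responses occur at (a1, b2) and (a3, b1); at each, neither player gains by switching.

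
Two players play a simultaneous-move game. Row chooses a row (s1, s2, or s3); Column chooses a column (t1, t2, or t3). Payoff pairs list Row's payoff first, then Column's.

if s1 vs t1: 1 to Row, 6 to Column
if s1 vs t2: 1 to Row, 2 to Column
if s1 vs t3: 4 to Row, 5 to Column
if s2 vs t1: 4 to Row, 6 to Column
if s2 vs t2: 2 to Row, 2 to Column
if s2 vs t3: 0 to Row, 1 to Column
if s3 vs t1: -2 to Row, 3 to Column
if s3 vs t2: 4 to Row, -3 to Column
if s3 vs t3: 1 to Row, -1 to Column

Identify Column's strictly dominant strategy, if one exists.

A strategy is strictly dominant if it gives Column a strictly higher payoff than every other strategy, against every choice by the opponent.
t1 strictly dominates: vs s1: 6 > each of {2, 5}; vs s2: 6 > each of {2, 1}; vs s3: 3 > each of {-3, -1}.

t1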